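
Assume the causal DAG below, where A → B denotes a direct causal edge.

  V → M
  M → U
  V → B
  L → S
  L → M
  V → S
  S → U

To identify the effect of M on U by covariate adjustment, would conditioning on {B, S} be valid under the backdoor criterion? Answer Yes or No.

Backdoor paths from M to U (paths whose first edge points into M):
  P1: M <- V -> S -> U
  P2: M <- L -> S -> U
Condition 1 (no descendant of M in the set): holds — descendants of M are {U}; none are in {B, S}.
Condition 2 (every backdoor path blocked by {B, S}):
  P1: blocked at chain node S ∈ conditioning set.
  P2: blocked at chain node S ∈ conditioning set.
{B, S} satisfies the backdoor criterion.

Yes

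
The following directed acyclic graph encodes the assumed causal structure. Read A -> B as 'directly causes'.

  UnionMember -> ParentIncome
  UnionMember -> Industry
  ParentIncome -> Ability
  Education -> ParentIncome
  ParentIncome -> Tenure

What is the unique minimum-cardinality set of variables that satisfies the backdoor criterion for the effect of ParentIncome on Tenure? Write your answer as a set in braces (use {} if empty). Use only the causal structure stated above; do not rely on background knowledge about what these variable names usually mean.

{}

Variables eligible for adjustment (non-descendants of ParentIncome, excluding ParentIncome and Tenure): {Education, Industry, UnionMember}.
Backdoor paths from ParentIncome to Tenure:
  (none)
With no backdoor paths the empty set already satisfies the criterion, and it is trivially minimal.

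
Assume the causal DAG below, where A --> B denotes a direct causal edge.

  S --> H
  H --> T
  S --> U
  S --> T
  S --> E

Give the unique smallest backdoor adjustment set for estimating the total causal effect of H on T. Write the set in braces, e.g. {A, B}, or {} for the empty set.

Variables eligible for adjustment (non-descendants of H, excluding H and T): {E, S, U}.
Backdoor paths from H to T:
  P1: H <- S -> T
The empty set is not sufficient: P1 (H <- S -> T) has no collider blocking it and no conditioned non-collider, so it is open.
Try {S}:
  P1: blocked at fork node S ∈ conditioning set.
{S} contains no descendant of H and blocks every backdoor path.
No other singleton works — e.g. {U} leaves P1 open — so {S} is the unique smallest valid adjustment set.

{S}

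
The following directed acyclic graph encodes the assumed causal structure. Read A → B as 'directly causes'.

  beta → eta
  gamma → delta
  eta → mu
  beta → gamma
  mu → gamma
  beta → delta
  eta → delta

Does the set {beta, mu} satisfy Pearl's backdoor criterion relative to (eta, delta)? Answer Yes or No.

Backdoor paths from eta to delta (paths whose first edge points into eta):
  P1: eta <- beta -> gamma -> delta
  P2: eta <- beta -> delta
Condition 1 (no descendant of eta in the set): FAILS — mu is a descendant of eta.
Condition 2 (every backdoor path blocked by {beta, mu}):
  P1: blocked at fork node beta ∈ conditioning set.
  P2: blocked at fork node beta ∈ conditioning set.
{beta, mu} does not satisfy the backdoor criterion.

No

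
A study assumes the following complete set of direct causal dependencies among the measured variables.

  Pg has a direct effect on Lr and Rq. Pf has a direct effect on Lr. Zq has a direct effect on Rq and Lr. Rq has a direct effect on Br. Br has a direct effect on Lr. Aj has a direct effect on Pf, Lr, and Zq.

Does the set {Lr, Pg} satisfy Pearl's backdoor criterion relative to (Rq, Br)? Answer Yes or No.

Backdoor paths from Rq to Br (paths whose first edge points into Rq):
  P1: Rq <- Zq <- Aj -> Pf -> Lr <- Br
  P2: Rq <- Zq <- Aj -> Lr <- Br
  P3: Rq <- Zq -> Lr <- Br
  P4: Rq <- Pg -> Lr <- Br
Condition 1 (no descendant of Rq in the set): FAILS — Lr is a descendant of Rq.
Condition 2 (every backdoor path blocked by {Lr, Pg}):
  P1: open — collider(s) Lr are conditioned on (or have a conditioned descendant) and no non-collider on the path is in the set.
  P2: open — collider(s) Lr are conditioned on (or have a conditioned descendant) and no non-collider on the path is in the set.
  P3: open — collider(s) Lr are conditioned on (or have a conditioned descendant) and no non-collider on the path is in the set.
  P4: blocked at fork node Pg ∈ conditioning set.
{Lr, Pg} does not satisfy the backdoor criterion.

No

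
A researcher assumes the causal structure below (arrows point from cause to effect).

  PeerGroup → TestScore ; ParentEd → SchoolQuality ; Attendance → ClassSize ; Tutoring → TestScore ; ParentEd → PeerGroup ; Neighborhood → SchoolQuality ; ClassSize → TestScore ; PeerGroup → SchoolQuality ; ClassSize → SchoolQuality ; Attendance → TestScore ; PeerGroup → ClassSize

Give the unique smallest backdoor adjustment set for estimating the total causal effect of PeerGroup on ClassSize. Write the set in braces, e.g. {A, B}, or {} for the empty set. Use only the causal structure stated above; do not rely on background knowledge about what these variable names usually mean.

Variables eligible for adjustment (non-descendants of PeerGroup, excluding PeerGroup and ClassSize): {Attendance, Neighborhood, ParentEd, Tutoring}.
Backdoor paths from PeerGroup to ClassSize:
  P1: PeerGroup <- ParentEd -> SchoolQuality <- ClassSize
Each backdoor path contains an unconditioned collider, so every path is already blocked with the empty conditioning set:
  P1: blocked at collider SchoolQuality (neither it nor any descendant is in the conditioning set).
The empty set is therefore the unique smallest valid set.

{}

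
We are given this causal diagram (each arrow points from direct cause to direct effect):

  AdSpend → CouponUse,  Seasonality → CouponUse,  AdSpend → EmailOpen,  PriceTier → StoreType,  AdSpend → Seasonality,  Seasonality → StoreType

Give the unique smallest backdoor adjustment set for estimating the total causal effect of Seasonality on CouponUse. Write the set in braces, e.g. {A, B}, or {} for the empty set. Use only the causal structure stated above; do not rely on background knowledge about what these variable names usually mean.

{AdSpend}

Variables eligible for adjustment (non-descendants of Seasonality, excluding Seasonality and CouponUse): {AdSpend, EmailOpen, PriceTier}.
Backdoor paths from Seasonality to CouponUse:
  P1: Seasonality <- AdSpend -> CouponUse
The empty set is not sufficient: P1 (Seasonality <- AdSpend -> CouponUse) has no collider blocking it and no conditioned non-collider, so it is open.
Try {AdSpend}:
  P1: blocked at fork node AdSpend ∈ conditioning set.
{AdSpend} contains no descendant of Seasonality and blocks every backdoor path.
No other singleton works — e.g. {PriceTier} leaves P1 open — so {AdSpend} is the unique smallest valid adjustment set.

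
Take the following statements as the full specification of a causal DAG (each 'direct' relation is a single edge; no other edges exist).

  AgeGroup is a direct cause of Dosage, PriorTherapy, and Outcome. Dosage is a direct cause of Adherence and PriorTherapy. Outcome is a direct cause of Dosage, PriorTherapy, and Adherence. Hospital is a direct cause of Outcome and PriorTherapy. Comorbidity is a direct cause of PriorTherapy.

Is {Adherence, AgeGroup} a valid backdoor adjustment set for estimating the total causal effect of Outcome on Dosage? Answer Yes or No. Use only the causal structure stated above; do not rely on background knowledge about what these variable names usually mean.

No

Backdoor paths from Outcome to Dosage (paths whose first edge points into Outcome):
  P1: Outcome <- Hospital -> PriorTherapy <- AgeGroup -> Dosage
  P2: Outcome <- Hospital -> PriorTherapy <- Dosage
  P3: Outcome <- AgeGroup -> Dosage
  P4: Outcome <- AgeGroup -> PriorTherapy <- Dosage
Condition 1 (no descendant of Outcome in the set): FAILS — Adherence is a descendant of Outcome.
Condition 2 (every backdoor path blocked by {Adherence, AgeGroup}):
  P1: blocked at collider PriorTherapy (neither it nor any descendant is in the conditioning set).
  P2: blocked at collider PriorTherapy (neither it nor any descendant is in the conditioning set).
  P3: blocked at fork node AgeGroup ∈ conditioning set.
  P4: blocked at fork node AgeGroup ∈ conditioning set.
{Adherence, AgeGroup} does not satisfy the backdoor criterion.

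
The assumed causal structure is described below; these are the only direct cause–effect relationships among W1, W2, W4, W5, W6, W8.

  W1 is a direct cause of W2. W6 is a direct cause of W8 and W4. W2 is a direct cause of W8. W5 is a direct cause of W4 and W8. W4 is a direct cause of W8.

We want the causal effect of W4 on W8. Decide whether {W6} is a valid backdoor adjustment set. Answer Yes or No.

No

Backdoor paths from W4 to W8 (paths whose first edge points into W4):
  P1: W4 <- W5 -> W8
  P2: W4 <- W6 -> W8
Condition 1 (no descendant of W4 in the set): holds — descendants of W4 are {W8}; none are in {W6}.
Condition 2 (every backdoor path blocked by {W6}):
  P1: open — no interior node is in the conditioning set.
  P2: blocked at fork node W6 ∈ conditioning set.
{W6} does not satisfy the backdoor criterion.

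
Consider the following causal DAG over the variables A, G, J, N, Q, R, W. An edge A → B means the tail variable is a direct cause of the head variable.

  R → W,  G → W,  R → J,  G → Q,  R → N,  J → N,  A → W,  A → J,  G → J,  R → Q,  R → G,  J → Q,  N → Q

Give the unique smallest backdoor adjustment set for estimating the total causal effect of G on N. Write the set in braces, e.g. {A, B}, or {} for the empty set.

{R}

Variables eligible for adjustment (non-descendants of G, excluding G and N): {A, R}.
Backdoor paths from G to N:
  P1: G <- R -> J -> N
  P2: G <- R -> J -> Q <- N
  P3: G <- R -> N
  P4: G <- R -> W <- A -> J -> N
  P5: G <- R -> W <- A -> J -> Q <- N
  P6: G <- R -> Q <- J -> N
  P7: G <- R -> Q <- N
The empty set is not sufficient: P1 (G <- R -> J -> N) has no collider blocking it and no conditioned non-collider, so it is open.
Try {R}:
  P1: blocked at fork node R ∈ conditioning set.
  P2: blocked at fork node R ∈ conditioning set.
  P3: blocked at fork node R ∈ conditioning set.
  P4: blocked at fork node R ∈ conditioning set.
  P5: blocked at fork node R ∈ conditioning set.
  P6: blocked at fork node R ∈ conditioning set.
  P7: blocked at fork node R ∈ conditioning set.
{R} contains no descendant of G and blocks every backdoor path.
No other singleton works — e.g. {A} leaves P1 open — so {R} is the unique smallest valid adjustment set.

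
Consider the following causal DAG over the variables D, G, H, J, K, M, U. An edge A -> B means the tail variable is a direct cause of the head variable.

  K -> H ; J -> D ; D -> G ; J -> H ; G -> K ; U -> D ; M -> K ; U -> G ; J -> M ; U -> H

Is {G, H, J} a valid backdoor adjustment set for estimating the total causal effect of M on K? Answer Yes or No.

No

Backdoor paths from M to K (paths whose first edge points into M):
  P1: M <- J -> D <- U -> G -> K
  P2: M <- J -> D <- U -> H <- K
  P3: M <- J -> D -> G <- U -> H <- K
  P4: M <- J -> D -> G -> K
  P5: M <- J -> H <- U -> D -> G -> K
  P6: M <- J -> H <- U -> G -> K
  P7: M <- J -> H <- K
Condition 1 (no descendant of M in the set): FAILS — H is a descendant of M.
Condition 2 (every backdoor path blocked by {G, H, J}):
  P1: blocked at fork node J ∈ conditioning set.
  P2: blocked at fork node J ∈ conditioning set.
  P3: blocked at fork node J ∈ conditioning set.
  P4: blocked at fork node J ∈ conditioning set.
  P5: blocked at fork node J ∈ conditioning set.
  P6: blocked at fork node J ∈ conditioning set.
  P7: blocked at fork node J ∈ conditioning set.
{G, H, J} does not satisfy the backdoor criterion.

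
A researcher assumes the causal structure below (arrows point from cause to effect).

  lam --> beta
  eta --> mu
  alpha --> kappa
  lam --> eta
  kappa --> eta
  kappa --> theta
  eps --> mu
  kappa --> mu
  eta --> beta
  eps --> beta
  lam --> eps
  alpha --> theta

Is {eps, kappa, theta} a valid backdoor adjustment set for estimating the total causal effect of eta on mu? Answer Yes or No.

Yes

Backdoor paths from eta to mu (paths whose first edge points into eta):
  P1: eta <- lam -> eps -> mu
  P2: eta <- lam -> beta <- eps -> mu
  P3: eta <- kappa -> mu
Condition 1 (no descendant of eta in the set): holds — descendants of eta are {beta, mu}; none are in {eps, kappa, theta}.
Condition 2 (every backdoor path blocked by {eps, kappa, theta}):
  P1: blocked at chain node eps ∈ conditioning set.
  P2: blocked at collider beta (neither it nor any descendant is in the conditioning set).
  P3: blocked at fork node kappa ∈ conditioning set.
{eps, kappa, theta} satisfies the backdoor criterion.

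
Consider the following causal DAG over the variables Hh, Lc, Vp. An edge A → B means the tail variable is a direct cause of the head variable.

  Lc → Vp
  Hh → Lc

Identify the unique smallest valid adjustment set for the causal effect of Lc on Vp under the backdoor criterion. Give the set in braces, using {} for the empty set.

{}

Variables eligible for adjustment (non-descendants of Lc, excluding Lc and Vp): {Hh}.
Backdoor paths from Lc to Vp:
  (none)
With no backdoor paths the empty set already satisfies the criterion, and it is trivially minimal.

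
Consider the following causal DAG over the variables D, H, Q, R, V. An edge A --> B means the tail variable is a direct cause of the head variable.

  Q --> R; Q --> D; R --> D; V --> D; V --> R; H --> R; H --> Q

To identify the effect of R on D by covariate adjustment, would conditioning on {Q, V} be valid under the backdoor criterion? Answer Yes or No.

Yes

Backdoor paths from R to D (paths whose first edge points into R):
  P1: R <- H -> Q -> D
  P2: R <- V -> D
  P3: R <- Q -> D
Condition 1 (no descendant of R in the set): holds — descendants of R are {D}; none are in {Q, V}.
Condition 2 (every backdoor path blocked by {Q, V}):
  P1: blocked at chain node Q ∈ conditioning set.
  P2: blocked at fork node V ∈ conditioning set.
  P3: blocked at fork node Q ∈ conditioning set.
{Q, V} satisfies the backdoor criterion.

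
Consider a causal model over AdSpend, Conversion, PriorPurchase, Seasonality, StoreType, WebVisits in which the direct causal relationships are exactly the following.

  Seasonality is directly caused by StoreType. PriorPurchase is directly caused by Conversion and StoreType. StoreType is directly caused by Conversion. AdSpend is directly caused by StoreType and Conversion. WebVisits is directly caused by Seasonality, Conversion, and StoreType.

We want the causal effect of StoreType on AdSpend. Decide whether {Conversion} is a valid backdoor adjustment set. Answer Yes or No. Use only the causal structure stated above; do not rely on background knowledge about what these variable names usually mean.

Yes

Backdoor paths from StoreType to AdSpend (paths whose first edge points into StoreType):
  P1: StoreType <- Conversion -> AdSpend
Condition 1 (no descendant of StoreType in the set): holds — descendants of StoreType are {AdSpend, PriorPurchase, Seasonality, WebVisits}; none are in {Conversion}.
Condition 2 (every backdoor path blocked by {Conversion}):
  P1: blocked at fork node Conversion ∈ conditioning set.
{Conversion} satisfies the backdoor criterion.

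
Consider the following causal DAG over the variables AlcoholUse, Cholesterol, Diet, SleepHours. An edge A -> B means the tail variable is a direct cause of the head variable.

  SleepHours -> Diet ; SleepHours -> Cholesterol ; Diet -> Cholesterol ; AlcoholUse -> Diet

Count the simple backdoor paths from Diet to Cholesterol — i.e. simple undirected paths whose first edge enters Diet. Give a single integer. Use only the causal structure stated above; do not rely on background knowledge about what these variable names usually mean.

1

A backdoor path from Diet to Cholesterol is any simple undirected path whose first edge points into Diet (i.e. leaves Diet via a parent).
Parents of Diet: {AlcoholUse, SleepHours}.
Enumerating:
  P1: Diet <- SleepHours -> Cholesterol
That exhausts the simple backdoor paths. Count: 1.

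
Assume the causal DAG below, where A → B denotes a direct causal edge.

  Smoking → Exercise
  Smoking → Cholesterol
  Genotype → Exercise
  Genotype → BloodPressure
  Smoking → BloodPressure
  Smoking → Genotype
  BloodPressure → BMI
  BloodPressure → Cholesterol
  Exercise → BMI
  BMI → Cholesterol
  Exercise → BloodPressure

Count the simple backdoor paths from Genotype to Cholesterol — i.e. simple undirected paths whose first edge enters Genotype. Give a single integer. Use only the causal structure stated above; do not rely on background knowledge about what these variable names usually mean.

8

A backdoor path from Genotype to Cholesterol is any simple undirected path whose first edge points into Genotype (i.e. leaves Genotype via a parent).
Parents of Genotype: {Smoking}.
Enumerating:
  P1: Genotype <- Smoking -> Exercise -> BloodPressure -> BMI -> Cholesterol
  P2: Genotype <- Smoking -> Exercise -> BloodPressure -> Cholesterol
  P3: Genotype <- Smoking -> Exercise -> BMI <- BloodPressure -> Cholesterol
  P4: Genotype <- Smoking -> Exercise -> BMI -> Cholesterol
  P5: Genotype <- Smoking -> BloodPressure <- Exercise -> BMI -> Cholesterol
  P6: Genotype <- Smoking -> BloodPressure -> BMI -> Cholesterol
  P7: Genotype <- Smoking -> BloodPressure -> Cholesterol
  P8: Genotype <- Smoking -> Cholesterol
That exhausts the simple backdoor paths. Count: 8.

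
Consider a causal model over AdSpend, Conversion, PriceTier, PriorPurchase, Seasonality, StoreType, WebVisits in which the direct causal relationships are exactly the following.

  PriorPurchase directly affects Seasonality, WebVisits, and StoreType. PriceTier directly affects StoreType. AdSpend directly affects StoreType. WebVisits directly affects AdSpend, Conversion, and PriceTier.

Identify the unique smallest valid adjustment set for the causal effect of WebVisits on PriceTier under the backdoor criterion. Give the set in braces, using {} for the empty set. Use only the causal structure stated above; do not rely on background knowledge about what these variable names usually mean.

Variables eligible for adjustment (non-descendants of WebVisits, excluding WebVisits and PriceTier): {PriorPurchase, Seasonality}.
Backdoor paths from WebVisits to PriceTier:
  P1: WebVisits <- PriorPurchase -> StoreType <- PriceTier
Each backdoor path contains an unconditioned collider, so every path is already blocked with the empty conditioning set:
  P1: blocked at collider StoreType (neither it nor any descendant is in the conditioning set).
The empty set is therefore the unique smallest valid set.

{}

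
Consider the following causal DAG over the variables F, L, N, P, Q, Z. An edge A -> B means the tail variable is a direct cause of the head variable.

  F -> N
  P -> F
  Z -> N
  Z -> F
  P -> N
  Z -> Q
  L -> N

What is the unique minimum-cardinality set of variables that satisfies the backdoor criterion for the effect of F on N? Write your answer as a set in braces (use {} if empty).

Variables eligible for adjustment (non-descendants of F, excluding F and N): {L, P, Q, Z}.
Backdoor paths from F to N:
  P1: F <- Z -> N
  P2: F <- P -> N
The empty set is not sufficient: P1 (F <- Z -> N) has no collider blocking it and no conditioned non-collider, so it is open.
Try {P, Z}:
  P1: blocked at fork node Z ∈ conditioning set.
  P2: blocked at fork node P ∈ conditioning set.
{P, Z} contains no descendant of F and blocks every backdoor path.
Every element of {P, Z} is needed (dropping P leaves P2 open; dropping Z leaves P1 open), so no proper subset is valid.
Among all size-2 subsets of the eligible variables, only {P, Z} blocks every backdoor path, so it is the unique smallest valid adjustment set.

{P, Z}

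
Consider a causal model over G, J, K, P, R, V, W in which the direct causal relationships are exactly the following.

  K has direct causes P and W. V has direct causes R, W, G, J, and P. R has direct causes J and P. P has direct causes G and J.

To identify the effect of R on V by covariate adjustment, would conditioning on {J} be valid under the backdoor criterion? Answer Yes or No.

Backdoor paths from R to V (paths whose first edge points into R):
  P1: R <- J -> P <- G -> V
  P2: R <- J -> P -> K <- W -> V
  P3: R <- J -> P -> V
  P4: R <- J -> V
  P5: R <- P <- J -> V
  P6: R <- P <- G -> V
  P7: R <- P -> K <- W -> V
  P8: R <- P -> V
Condition 1 (no descendant of R in the set): holds — descendants of R are {V}; none are in {J}.
Condition 2 (every backdoor path blocked by {J}):
  P1: blocked at fork node J ∈ conditioning set.
  P2: blocked at fork node J ∈ conditioning set.
  P3: blocked at fork node J ∈ conditioning set.
  P4: blocked at fork node J ∈ conditioning set.
  P5: blocked at fork node J ∈ conditioning set.
  P6: open — no interior node is in the conditioning set.
  P7: blocked at collider K (neither it nor any descendant is in the conditioning set).
  P8: open — no interior node is in the conditioning set.
{J} does not satisfy the backdoor criterion.

No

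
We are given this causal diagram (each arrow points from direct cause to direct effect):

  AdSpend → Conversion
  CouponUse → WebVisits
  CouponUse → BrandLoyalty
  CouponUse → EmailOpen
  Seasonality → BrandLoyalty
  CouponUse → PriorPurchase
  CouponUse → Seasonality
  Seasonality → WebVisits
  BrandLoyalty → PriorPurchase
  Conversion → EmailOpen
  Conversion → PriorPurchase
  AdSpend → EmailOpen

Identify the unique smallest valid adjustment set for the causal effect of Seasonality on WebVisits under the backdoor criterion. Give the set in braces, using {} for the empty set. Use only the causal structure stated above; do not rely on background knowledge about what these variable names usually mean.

{CouponUse}

Variables eligible for adjustment (non-descendants of Seasonality, excluding Seasonality and WebVisits): {AdSpend, Conversion, CouponUse, EmailOpen}.
Backdoor paths from Seasonality to WebVisits:
  P1: Seasonality <- CouponUse -> WebVisits
The empty set is not sufficient: P1 (Seasonality <- CouponUse -> WebVisits) has no collider blocking it and no conditioned non-collider, so it is open.
Try {CouponUse}:
  P1: blocked at fork node CouponUse ∈ conditioning set.
{CouponUse} contains no descendant of Seasonality and blocks every backdoor path.
No other singleton works — e.g. {AdSpend} leaves P1 open — so {CouponUse} is the unique smallest valid adjustment set.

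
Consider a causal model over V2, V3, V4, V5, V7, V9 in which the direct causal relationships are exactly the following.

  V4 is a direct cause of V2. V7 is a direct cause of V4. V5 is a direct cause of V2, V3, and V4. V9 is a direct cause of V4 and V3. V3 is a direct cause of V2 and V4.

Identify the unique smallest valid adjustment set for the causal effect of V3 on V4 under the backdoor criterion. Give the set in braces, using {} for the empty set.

{V5, V9}

Variables eligible for adjustment (non-descendants of V3, excluding V3 and V4): {V5, V7, V9}.
Backdoor paths from V3 to V4:
  P1: V3 <- V9 -> V4
  P2: V3 <- V5 -> V4
  P3: V3 <- V5 -> V2 <- V4
The empty set is not sufficient: P1 (V3 <- V9 -> V4) has no collider blocking it and no conditioned non-collider, so it is open.
Try {V5, V9}:
  P1: blocked at fork node V9 ∈ conditioning set.
  P2: blocked at fork node V5 ∈ conditioning set.
  P3: blocked at fork node V5 ∈ conditioning set.
{V5, V9} contains no descendant of V3 and blocks every backdoor path.
Every element of {V5, V9} is needed (dropping V5 leaves P2 open; dropping V9 leaves P1 open), so no proper subset is valid.
Among all size-2 subsets of the eligible variables, only {V5, V9} blocks every backdoor path, so it is the unique smallest valid adjustment set.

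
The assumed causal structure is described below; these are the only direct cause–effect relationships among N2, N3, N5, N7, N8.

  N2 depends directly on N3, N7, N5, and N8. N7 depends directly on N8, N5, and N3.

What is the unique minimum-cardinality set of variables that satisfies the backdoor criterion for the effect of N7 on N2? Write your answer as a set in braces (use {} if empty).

{N3, N5, N8}

Variables eligible for adjustment (non-descendants of N7, excluding N7 and N2): {N3, N5, N8}.
Backdoor paths from N7 to N2:
  P1: N7 <- N8 -> N2
  P2: N7 <- N5 -> N2
  P3: N7 <- N3 -> N2
The empty set is not sufficient: P1 (N7 <- N8 -> N2) has no collider blocking it and no conditioned non-collider, so it is open.
Try {N3, N5, N8}:
  P1: blocked at fork node N8 ∈ conditioning set.
  P2: blocked at fork node N5 ∈ conditioning set.
  P3: blocked at fork node N3 ∈ conditioning set.
{N3, N5, N8} contains no descendant of N7 and blocks every backdoor path.
Every element of {N3, N5, N8} is needed (dropping N3 leaves P3 open; dropping N5 leaves P2 open; dropping N8 leaves P1 open), so no proper subset is valid.
Among all size-3 subsets of the eligible variables, only {N3, N5, N8} blocks every backdoor path, so it is the unique smallest valid adjustment set.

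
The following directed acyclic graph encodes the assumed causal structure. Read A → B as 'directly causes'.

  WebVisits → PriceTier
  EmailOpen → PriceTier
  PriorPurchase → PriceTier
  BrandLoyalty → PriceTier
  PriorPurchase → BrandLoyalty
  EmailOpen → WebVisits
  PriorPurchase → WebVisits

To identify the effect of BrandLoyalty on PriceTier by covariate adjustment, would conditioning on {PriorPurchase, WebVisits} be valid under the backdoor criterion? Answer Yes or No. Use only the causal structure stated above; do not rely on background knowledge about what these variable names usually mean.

Yes

Backdoor paths from BrandLoyalty to PriceTier (paths whose first edge points into BrandLoyalty):
  P1: BrandLoyalty <- PriorPurchase -> WebVisits <- EmailOpen -> PriceTier
  P2: BrandLoyalty <- PriorPurchase -> WebVisits -> PriceTier
  P3: BrandLoyalty <- PriorPurchase -> PriceTier
Condition 1 (no descendant of BrandLoyalty in the set): holds — descendants of BrandLoyalty are {PriceTier}; none are in {PriorPurchase, WebVisits}.
Condition 2 (every backdoor path blocked by {PriorPurchase, WebVisits}):
  P1: blocked at fork node PriorPurchase ∈ conditioning set.
  P2: blocked at fork node PriorPurchase ∈ conditioning set.
  P3: blocked at fork node PriorPurchase ∈ conditioning set.
{PriorPurchase, WebVisits} satisfies the backdoor criterion.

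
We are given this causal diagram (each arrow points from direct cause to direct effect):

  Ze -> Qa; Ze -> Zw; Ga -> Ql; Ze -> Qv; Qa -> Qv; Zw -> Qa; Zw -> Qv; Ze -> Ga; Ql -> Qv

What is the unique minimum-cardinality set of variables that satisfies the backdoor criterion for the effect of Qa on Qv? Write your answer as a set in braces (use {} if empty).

{Ze, Zw}

Variables eligible for adjustment (non-descendants of Qa, excluding Qa and Qv): {Ga, Ql, Ze, Zw}.
Backdoor paths from Qa to Qv:
  P1: Qa <- Ze -> Zw -> Qv
  P2: Qa <- Ze -> Ga -> Ql -> Qv
  P3: Qa <- Ze -> Qv
  P4: Qa <- Zw <- Ze -> Ga -> Ql -> Qv
  P5: Qa <- Zw <- Ze -> Qv
  P6: Qa <- Zw -> Qv
The empty set is not sufficient: P1 (Qa <- Ze -> Zw -> Qv) has no collider blocking it and no conditioned non-collider, so it is open.
Try {Ze, Zw}:
  P1: blocked at fork node Ze ∈ conditioning set.
  P2: blocked at fork node Ze ∈ conditioning set.
  P3: blocked at fork node Ze ∈ conditioning set.
  P4: blocked at chain node Zw ∈ conditioning set.
  P5: blocked at chain node Zw ∈ conditioning set.
  P6: blocked at fork node Zw ∈ conditioning set.
{Ze, Zw} contains no descendant of Qa and blocks every backdoor path.
Every element of {Ze, Zw} is needed (dropping Ze leaves P2 open; dropping Zw leaves P6 open), so no proper subset is valid.
Among all size-2 subsets of the eligible variables, only {Ze, Zw} blocks every backdoor path, so it is the unique smallest valid adjustment set.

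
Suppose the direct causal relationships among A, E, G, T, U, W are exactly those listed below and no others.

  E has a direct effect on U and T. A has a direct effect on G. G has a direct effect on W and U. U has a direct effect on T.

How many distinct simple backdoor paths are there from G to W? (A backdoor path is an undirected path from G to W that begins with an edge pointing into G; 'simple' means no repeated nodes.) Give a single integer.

0

A backdoor path from G to W is any simple undirected path whose first edge points into G (i.e. leaves G via a parent).
Parents of G: {A}.
No simple path from any parent of G reaches W without revisiting G, so there are no backdoor paths.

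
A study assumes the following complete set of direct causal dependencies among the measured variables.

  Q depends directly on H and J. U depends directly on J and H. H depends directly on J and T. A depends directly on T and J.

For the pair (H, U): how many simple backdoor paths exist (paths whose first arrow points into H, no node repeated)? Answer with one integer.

A backdoor path from H to U is any simple undirected path whose first edge points into H (i.e. leaves H via a parent).
Parents of H: {J, T}.
Enumerating:
  P1: H <- T -> A <- J -> U
  P2: H <- J -> U
That exhausts the simple backdoor paths. Count: 2.

2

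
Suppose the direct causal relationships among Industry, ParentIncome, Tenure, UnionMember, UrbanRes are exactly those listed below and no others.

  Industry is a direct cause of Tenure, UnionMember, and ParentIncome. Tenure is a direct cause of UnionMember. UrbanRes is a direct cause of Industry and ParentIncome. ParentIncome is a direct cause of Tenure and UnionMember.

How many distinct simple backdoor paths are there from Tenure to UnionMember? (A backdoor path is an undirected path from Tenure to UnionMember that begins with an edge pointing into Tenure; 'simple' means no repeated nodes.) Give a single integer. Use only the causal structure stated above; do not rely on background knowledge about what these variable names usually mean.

6

A backdoor path from Tenure to UnionMember is any simple undirected path whose first edge points into Tenure (i.e. leaves Tenure via a parent).
Parents of Tenure: {Industry, ParentIncome}.
Enumerating:
  P1: Tenure <- Industry <- UrbanRes -> ParentIncome -> UnionMember
  P2: Tenure <- Industry -> ParentIncome -> UnionMember
  P3: Tenure <- Industry -> UnionMember
  P4: Tenure <- ParentIncome <- UrbanRes -> Industry -> UnionMember
  P5: Tenure <- ParentIncome <- Industry -> UnionMember
  P6: Tenure <- ParentIncome -> UnionMember
That exhausts the simple backdoor paths. Count: 6.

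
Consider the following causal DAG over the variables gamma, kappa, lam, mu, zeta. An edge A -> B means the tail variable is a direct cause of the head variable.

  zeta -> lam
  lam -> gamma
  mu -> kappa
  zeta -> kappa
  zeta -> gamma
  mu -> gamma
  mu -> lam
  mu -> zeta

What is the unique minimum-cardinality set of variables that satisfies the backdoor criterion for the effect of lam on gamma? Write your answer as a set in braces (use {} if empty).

Variables eligible for adjustment (non-descendants of lam, excluding lam and gamma): {kappa, mu, zeta}.
Backdoor paths from lam to gamma:
  P1: lam <- mu -> zeta -> gamma
  P2: lam <- mu -> gamma
  P3: lam <- mu -> kappa <- zeta -> gamma
  P4: lam <- zeta <- mu -> gamma
  P5: lam <- zeta -> gamma
  P6: lam <- zeta -> kappa <- mu -> gamma
The empty set is not sufficient: P1 (lam <- mu -> zeta -> gamma) has no collider blocking it and no conditioned non-collider, so it is open.
Try {mu, zeta}:
  P1: blocked at fork node mu ∈ conditioning set.
  P2: blocked at fork node mu ∈ conditioning set.
  P3: blocked at fork node mu ∈ conditioning set.
  P4: blocked at chain node zeta ∈ conditioning set.
  P5: blocked at fork node zeta ∈ conditioning set.
  P6: blocked at fork node zeta ∈ conditioning set.
{mu, zeta} contains no descendant of lam and blocks every backdoor path.
Every element of {mu, zeta} is needed (dropping mu leaves P2 open; dropping zeta leaves P5 open), so no proper subset is valid.
Among all size-2 subsets of the eligible variables, only {mu, zeta} blocks every backdoor path, so it is the unique smallest valid adjustment set.

{mu, zeta}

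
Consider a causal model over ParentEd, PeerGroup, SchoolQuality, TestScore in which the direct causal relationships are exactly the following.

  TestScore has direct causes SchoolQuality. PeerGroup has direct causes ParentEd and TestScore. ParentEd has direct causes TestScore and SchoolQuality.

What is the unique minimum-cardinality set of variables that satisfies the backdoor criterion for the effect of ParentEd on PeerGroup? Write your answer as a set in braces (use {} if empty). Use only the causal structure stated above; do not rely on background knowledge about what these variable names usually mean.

Variables eligible for adjustment (non-descendants of ParentEd, excluding ParentEd and PeerGroup): {SchoolQuality, TestScore}.
Backdoor paths from ParentEd to PeerGroup:
  P1: ParentEd <- SchoolQuality -> TestScore -> PeerGroup
  P2: ParentEd <- TestScore -> PeerGroup
The empty set is not sufficient: P1 (ParentEd <- SchoolQuality -> TestScore -> PeerGroup) has no collider blocking it and no conditioned non-collider, so it is open.
Try {TestScore}:
  P1: blocked at chain node TestScore ∈ conditioning set.
  P2: blocked at fork node TestScore ∈ conditioning set.
{TestScore} contains no descendant of ParentEd and blocks every backdoor path.
No other singleton works — e.g. {SchoolQuality} leaves P2 open — so {TestScore} is the unique smallest valid adjustment set.

{TestScore}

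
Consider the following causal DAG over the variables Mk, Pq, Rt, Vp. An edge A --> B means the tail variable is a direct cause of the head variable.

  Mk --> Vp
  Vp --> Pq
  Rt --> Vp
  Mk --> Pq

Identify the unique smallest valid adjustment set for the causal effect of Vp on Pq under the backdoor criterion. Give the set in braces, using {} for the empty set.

Variables eligible for adjustment (non-descendants of Vp, excluding Vp and Pq): {Mk, Rt}.
Backdoor paths from Vp to Pq:
  P1: Vp <- Mk -> Pq
The empty set is not sufficient: P1 (Vp <- Mk -> Pq) has no collider blocking it and no conditioned non-collider, so it is open.
Try {Mk}:
  P1: blocked at fork node Mk ∈ conditioning set.
{Mk} contains no descendant of Vp and blocks every backdoor path.
No other singleton works — e.g. {Rt} leaves P1 open — so {Mk} is the unique smallest valid adjustment set.

{Mk}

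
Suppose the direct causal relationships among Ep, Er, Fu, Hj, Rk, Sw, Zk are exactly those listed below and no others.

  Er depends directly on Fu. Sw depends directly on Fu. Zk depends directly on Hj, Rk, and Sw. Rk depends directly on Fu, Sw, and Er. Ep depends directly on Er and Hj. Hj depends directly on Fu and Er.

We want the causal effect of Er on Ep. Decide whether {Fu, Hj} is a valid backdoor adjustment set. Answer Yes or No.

No

Backdoor paths from Er to Ep (paths whose first edge points into Er):
  P1: Er <- Fu -> Sw -> Rk -> Zk <- Hj -> Ep
  P2: Er <- Fu -> Sw -> Zk <- Hj -> Ep
  P3: Er <- Fu -> Rk <- Sw -> Zk <- Hj -> Ep
  P4: Er <- Fu -> Rk -> Zk <- Hj -> Ep
  P5: Er <- Fu -> Hj -> Ep
Condition 1 (no descendant of Er in the set): FAILS — Hj is a descendant of Er.
Condition 2 (every backdoor path blocked by {Fu, Hj}):
  P1: blocked at fork node Fu ∈ conditioning set.
  P2: blocked at fork node Fu ∈ conditioning set.
  P3: blocked at fork node Fu ∈ conditioning set.
  P4: blocked at fork node Fu ∈ conditioning set.
  P5: blocked at fork node Fu ∈ conditioning set.
{Fu, Hj} does not satisfy the backdoor criterion.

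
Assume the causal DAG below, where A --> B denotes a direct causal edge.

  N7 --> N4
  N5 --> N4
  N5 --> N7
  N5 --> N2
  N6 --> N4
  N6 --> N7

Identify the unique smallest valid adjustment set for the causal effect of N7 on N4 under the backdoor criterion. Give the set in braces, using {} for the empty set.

Variables eligible for adjustment (non-descendants of N7, excluding N7 and N4): {N2, N5, N6}.
Backdoor paths from N7 to N4:
  P1: N7 <- N5 -> N4
  P2: N7 <- N6 -> N4
The empty set is not sufficient: P1 (N7 <- N5 -> N4) has no collider blocking it and no conditioned non-collider, so it is open.
Try {N5, N6}:
  P1: blocked at fork node N5 ∈ conditioning set.
  P2: blocked at fork node N6 ∈ conditioning set.
{N5, N6} contains no descendant of N7 and blocks every backdoor path.
Every element of {N5, N6} is needed (dropping N5 leaves P1 open; dropping N6 leaves P2 open), so no proper subset is valid.
Among all size-2 subsets of the eligible variables, only {N5, N6} blocks every backdoor path, so it is the unique smallest valid adjustment set.

{N5, N6}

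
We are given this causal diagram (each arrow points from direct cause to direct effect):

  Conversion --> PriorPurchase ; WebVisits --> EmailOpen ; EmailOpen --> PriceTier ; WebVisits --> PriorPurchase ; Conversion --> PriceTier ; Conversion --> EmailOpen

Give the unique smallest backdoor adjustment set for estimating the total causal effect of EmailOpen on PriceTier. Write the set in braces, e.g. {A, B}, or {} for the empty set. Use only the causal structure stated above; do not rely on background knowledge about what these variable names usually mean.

Variables eligible for adjustment (non-descendants of EmailOpen, excluding EmailOpen and PriceTier): {Conversion, PriorPurchase, WebVisits}.
Backdoor paths from EmailOpen to PriceTier:
  P1: EmailOpen <- Conversion -> PriceTier
  P2: EmailOpen <- WebVisits -> PriorPurchase <- Conversion -> PriceTier
The empty set is not sufficient: P1 (EmailOpen <- Conversion -> PriceTier) has no collider blocking it and no conditioned non-collider, so it is open.
Try {Conversion}:
  P1: blocked at fork node Conversion ∈ conditioning set.
  P2: blocked at collider PriorPurchase (neither it nor any descendant is in the conditioning set).
{Conversion} contains no descendant of EmailOpen and blocks every backdoor path.
No other singleton works — e.g. {WebVisits} leaves P1 open — so {Conversion} is the unique smallest valid adjustment set.

{Conversion}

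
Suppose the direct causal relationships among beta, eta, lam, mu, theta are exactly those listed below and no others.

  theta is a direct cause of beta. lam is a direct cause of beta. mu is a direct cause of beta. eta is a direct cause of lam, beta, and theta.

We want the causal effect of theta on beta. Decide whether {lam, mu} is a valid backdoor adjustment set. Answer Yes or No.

No

Backdoor paths from theta to beta (paths whose first edge points into theta):
  P1: theta <- eta -> lam -> beta
  P2: theta <- eta -> beta
Condition 1 (no descendant of theta in the set): holds — descendants of theta are {beta}; none are in {lam, mu}.
Condition 2 (every backdoor path blocked by {lam, mu}):
  P1: blocked at chain node lam ∈ conditioning set.
  P2: open — no interior node is in the conditioning set.
{lam, mu} does not satisfy the backdoor criterion.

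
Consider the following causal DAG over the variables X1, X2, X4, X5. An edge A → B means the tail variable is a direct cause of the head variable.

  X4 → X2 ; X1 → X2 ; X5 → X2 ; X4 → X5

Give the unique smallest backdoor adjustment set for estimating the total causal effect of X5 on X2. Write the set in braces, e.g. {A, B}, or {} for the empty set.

Variables eligible for adjustment (non-descendants of X5, excluding X5 and X2): {X1, X4}.
Backdoor paths from X5 to X2:
  P1: X5 <- X4 -> X2
The empty set is not sufficient: P1 (X5 <- X4 -> X2) has no collider blocking it and no conditioned non-collider, so it is open.
Try {X4}:
  P1: blocked at fork node X4 ∈ conditioning set.
{X4} contains no descendant of X5 and blocks every backdoor path.
No other singleton works — e.g. {X1} leaves P1 open — so {X4} is the unique smallest valid adjustment set.

{X4}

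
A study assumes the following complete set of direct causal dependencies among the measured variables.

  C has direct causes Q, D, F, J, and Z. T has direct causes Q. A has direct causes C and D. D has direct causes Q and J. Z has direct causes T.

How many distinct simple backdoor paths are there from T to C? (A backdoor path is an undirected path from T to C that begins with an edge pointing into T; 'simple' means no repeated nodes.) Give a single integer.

4

A backdoor path from T to C is any simple undirected path whose first edge points into T (i.e. leaves T via a parent).
Parents of T: {Q}.
Enumerating:
  P1: T <- Q -> D <- J -> C
  P2: T <- Q -> D -> C
  P3: T <- Q -> D -> A <- C
  P4: T <- Q -> C
That exhausts the simple backdoor paths. Count: 4.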